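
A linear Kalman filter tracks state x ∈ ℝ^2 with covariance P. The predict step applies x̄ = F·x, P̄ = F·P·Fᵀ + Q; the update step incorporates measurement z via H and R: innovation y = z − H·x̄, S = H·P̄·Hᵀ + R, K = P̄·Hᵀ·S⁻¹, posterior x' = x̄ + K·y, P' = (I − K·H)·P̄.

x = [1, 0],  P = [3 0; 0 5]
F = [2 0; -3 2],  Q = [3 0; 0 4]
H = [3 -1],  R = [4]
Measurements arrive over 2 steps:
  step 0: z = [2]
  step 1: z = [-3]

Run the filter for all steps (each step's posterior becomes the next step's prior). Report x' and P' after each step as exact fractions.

step 0: x' = [155/298, -159/298], P' = [501/298 1251/298; 1251/298 4173/298]
step 1: x' = [-34999/22667, -2496/1193], P' = [69975/22667 9639/1193; 9639/1193 29209/1193]

step 0: x̄ = F·x = [2, -3]
step 0: P̄ = F·P·Fᵀ + Q = [15 -18; -18 51]
step 0: y = z − H·x̄ = [-7]
step 0: S = H·P̄·Hᵀ + R = [298]
step 0: K = P̄·Hᵀ·S⁻¹ = [63/298; -105/298]
step 0: x' = x̄ + K·y = [155/298, -159/298]
step 0: P' = (I − K·H)·P̄ = [501/298 1251/298; 1251/298 4173/298]
step 1: x̄ = F·x = [155/149, -783/298]
step 1: P̄ = F·P·Fᵀ + Q = [1449/149 999/149; 999/149 7381/298]
step 1: y = z − H·x̄ = [-2607/298]
step 1: S = H·P̄·Hᵀ + R = [22667/298]
step 1: K = P̄·Hᵀ·S⁻¹ = [6696/22667; -73/1193]
step 1: x' = x̄ + K·y = [-34999/22667, -2496/1193]
step 1: P' = (I − K·H)·P̄ = [69975/22667 9639/1193; 9639/1193 29209/1193]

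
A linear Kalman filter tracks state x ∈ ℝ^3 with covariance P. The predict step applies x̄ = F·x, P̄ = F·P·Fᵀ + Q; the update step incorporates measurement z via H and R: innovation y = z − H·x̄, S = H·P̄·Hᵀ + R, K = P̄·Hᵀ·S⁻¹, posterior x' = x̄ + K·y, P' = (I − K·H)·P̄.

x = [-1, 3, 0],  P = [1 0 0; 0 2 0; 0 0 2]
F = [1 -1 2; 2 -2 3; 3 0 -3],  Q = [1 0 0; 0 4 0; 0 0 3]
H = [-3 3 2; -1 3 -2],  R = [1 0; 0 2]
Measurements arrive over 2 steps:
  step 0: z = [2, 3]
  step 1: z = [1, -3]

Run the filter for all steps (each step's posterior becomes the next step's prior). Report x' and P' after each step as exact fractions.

step 0: x̄ = F·x = [-4, -8, -3]
step 0: P̄ = F·P·Fᵀ + Q = [12 18 -9; 18 34 -12; -9 -12 30]
step 0: y = z − H·x̄ = [20, 17]
step 0: S = H·P̄·Hᵀ + R = [175 -30; -30 440]
step 0: K = P̄·Hᵀ·S⁻¹ = [18/761 105/761; 138/761 981/3805; 1983/7610 -2739/15220]
step 0: x' = x̄ + K·y = [-899/761, 37/3805, -12903/15220]
step 0: P' = (I − K·H)·P̄ = [2832/761 1926/761 1368/761; 1926/761 6862/3805 4497/3805; 1368/761 4497/3805 16041/15220]
step 1: x̄ = F·x = [-21967/7610, -14993/3044, -15231/15220]
step 1: P̄ = F·P·Fᵀ + Q = [6196/761 87973/7610 47079/7610; 87973/7610 69181/3044 154359/15220; 47079/7610 154359/15220 207309/15220]
step 1: y = z − H·x̄ = [27755/3044, 104839/15220]
step 1: S = H·P̄·Hᵀ + R = [525653/3044 920949/15220; 920949/15220 1565389/15220]
step 1: K = P̄·Hᵀ·S⁻¹ = [111876522/1072966511 81961196/1072966511; 253642524/1072966511 229855565/1072966511; 319920780/1072966511 -219539181/1072966511]
step 1: x' = x̄ + K·y = [-1512570074/1072966511, -1388821659/1072966511, 331037130/1072966511]
step 1: P' = (I − K·H)·P̄ = [5043456593/1072966511 3408270881/1072966511 2508716829/1072966511; 3408270881/1072966511 2391072863/1072966511 1652618289/1072966511; 2508716829/1072966511 1652618289/1072966511 1444108200/1072966511]

step 0: x' = [-899/761, 37/3805, -12903/15220], P' = [2832/761 1926/761 1368/761; 1926/761 6862/3805 4497/3805; 1368/761 4497/3805 16041/15220]
step 1: x' = [-1512570074/1072966511, -1388821659/1072966511, 331037130/1072966511], P' = [5043456593/1072966511 3408270881/1072966511 2508716829/1072966511; 3408270881/1072966511 2391072863/1072966511 1652618289/1072966511; 2508716829/1072966511 1652618289/1072966511 1444108200/1072966511]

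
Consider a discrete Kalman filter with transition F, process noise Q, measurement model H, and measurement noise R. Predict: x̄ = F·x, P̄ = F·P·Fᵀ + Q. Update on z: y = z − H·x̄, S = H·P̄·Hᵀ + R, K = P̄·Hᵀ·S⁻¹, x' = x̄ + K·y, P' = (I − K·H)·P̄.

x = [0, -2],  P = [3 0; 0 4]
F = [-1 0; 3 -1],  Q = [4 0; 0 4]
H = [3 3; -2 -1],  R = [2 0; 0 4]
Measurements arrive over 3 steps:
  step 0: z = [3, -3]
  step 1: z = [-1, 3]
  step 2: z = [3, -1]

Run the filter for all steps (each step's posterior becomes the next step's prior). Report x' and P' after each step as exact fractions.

step 0: x' = [1517/1201, -263/1201], P' = [3144/1201 -3316/1201; -3316/1201 3748/1201]
step 1: x' = [-893818/457203, 245156/152401], P' = [1148936/457203 -404596/152401; -404596/152401 459296/152401]
step 2: x' = [87339995/168345434, 69657267/168345434], P' = [210857854/84172717 -222718698/84172717; -222718698/84172717 252842166/84172717]

step 0: x̄ = F·x = [0, 2]
step 0: P̄ = F·P·Fᵀ + Q = [7 -9; -9 35]
step 0: y = z − H·x̄ = [-3, -1]
step 0: S = H·P̄·Hᵀ + R = [218 -66; -66 31]
step 0: K = P̄·Hᵀ·S⁻¹ = [-258/1201 -743/1201; 648/1201 721/1201]
step 0: x' = x̄ + K·y = [1517/1201, -263/1201]
step 0: P' = (I − K·H)·P̄ = [3144/1201 -3316/1201; -3316/1201 3748/1201]
step 1: x̄ = F·x = [-1517/1201, 4814/1201]
step 1: P̄ = F·P·Fᵀ + Q = [7948/1201 -12748/1201; -12748/1201 56744/1201]
step 1: y = z − H·x̄ = [-11092/1201, 5383/1201]
step 1: S = H·P̄·Hᵀ + R = [355166/1201 -103188/1201; -103188/1201 42348/1201]
step 1: K = P̄·Hᵀ·S⁻¹ = [-32426/152401 -271021/457203; 82050/152401 87474/152401]
step 1: x' = x̄ + K·y = [-893818/457203, 245156/152401]
step 1: P' = (I − K·H)·P̄ = [1148936/457203 -404596/152401; -404596/152401 459296/152401]
step 2: x̄ = F·x = [893818/457203, -1138974/152401]
step 2: P̄ = F·P·Fᵀ + Q = [2977748/457203 -1553532/152401; -1553532/152401 6943284/152401]
step 2: y = z − H·x̄ = [2980307/152401, -2086489/457203]
step 2: S = H·P̄·Hᵀ + R = [43764026/152401 -12803560/152401; -12803560/152401 15927272/457203]
step 2: K = P̄·Hᵀ·S⁻¹ = [-17791266/84172717 -99498505/168345434; 45185202/84172717 96297615/168345434]
step 2: x' = x̄ + K·y = [87339995/168345434, 69657267/168345434]
step 2: P' = (I − K·H)·P̄ = [210857854/84172717 -222718698/84172717; -222718698/84172717 252842166/84172717]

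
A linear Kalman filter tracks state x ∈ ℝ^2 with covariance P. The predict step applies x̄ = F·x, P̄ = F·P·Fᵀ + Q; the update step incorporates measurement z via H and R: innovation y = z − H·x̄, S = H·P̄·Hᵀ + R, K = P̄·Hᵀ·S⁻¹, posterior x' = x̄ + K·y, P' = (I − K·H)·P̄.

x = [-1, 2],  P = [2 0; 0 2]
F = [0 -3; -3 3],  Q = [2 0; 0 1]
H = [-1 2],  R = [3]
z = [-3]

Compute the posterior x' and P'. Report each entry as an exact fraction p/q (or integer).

x̄ = F·x = [-6, 9]
P̄ = F·P·Fᵀ + Q = [20 -18; -18 37]
y = z − H·x̄ = [-27]
S = H·P̄·Hᵀ + R = [243]
K = P̄·Hᵀ·S⁻¹ = [-56/243; 92/243]
x' = x̄ + K·y = [2/9, -11/9]
P' = (I − K·H)·P̄ = [1724/243 778/243; 778/243 527/243]

x' = [2/9, -11/9]
P' = [1724/243 778/243; 778/243 527/243]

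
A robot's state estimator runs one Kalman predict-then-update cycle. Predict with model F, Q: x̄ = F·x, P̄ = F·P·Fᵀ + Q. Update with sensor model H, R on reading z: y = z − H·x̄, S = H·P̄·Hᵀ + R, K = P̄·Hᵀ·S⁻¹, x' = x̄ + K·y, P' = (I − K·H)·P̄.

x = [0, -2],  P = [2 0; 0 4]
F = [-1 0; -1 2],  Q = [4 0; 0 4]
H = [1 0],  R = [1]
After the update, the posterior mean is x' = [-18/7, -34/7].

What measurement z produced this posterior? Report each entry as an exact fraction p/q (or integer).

x̄ = F·x = [0, -4]
P̄ = F·P·Fᵀ + Q = [6 2; 2 22]
S = H·P̄·Hᵀ + R = [7]
K = P̄·Hᵀ·S⁻¹ = [6/7; 2/7]
x' − x̄ = [-18/7, -6/7] = K·y
y = (KᵀK)⁻¹·Kᵀ·(x' − x̄) = [-3]
z = y + H·x̄ = [-3] + [0] = [-3]

z = [-3]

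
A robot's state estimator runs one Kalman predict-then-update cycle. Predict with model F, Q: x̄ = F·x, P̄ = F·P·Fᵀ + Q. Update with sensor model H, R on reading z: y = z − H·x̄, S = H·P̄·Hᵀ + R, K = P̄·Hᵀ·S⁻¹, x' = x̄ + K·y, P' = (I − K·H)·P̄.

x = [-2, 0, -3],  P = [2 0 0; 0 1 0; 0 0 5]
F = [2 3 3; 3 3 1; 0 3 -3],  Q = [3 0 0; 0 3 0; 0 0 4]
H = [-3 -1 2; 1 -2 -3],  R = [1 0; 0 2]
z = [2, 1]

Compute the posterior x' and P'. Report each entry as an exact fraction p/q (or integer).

x' = [29134/161309, -872147/645236, 99860/161309]
P' = [314688/161309 -290852/161309 307618/161309; -290852/161309 1290955/645236 -290399/161309; 307618/161309 -290399/161309 320282/161309]

x̄ = F·x = [-13, -9, 9]
P̄ = F·P·Fᵀ + Q = [65 36 -36; 36 35 -6; -36 -6 58]
y = z − H·x̄ = [-64, 23]
S = H·P̄·Hᵀ + R = [1525 -683; -683 729]
K = P̄·Hᵀ·S⁻¹ = [-37976/161309 -13231/161309; -123923/645236 -130265/645236; 8109/161309 -36215/161309]
x' = x̄ + K·y = [29134/161309, -872147/645236, 99860/161309]
P' = (I − K·H)·P̄ = [314688/161309 -290852/161309 307618/161309; -290852/161309 1290955/645236 -290399/161309; 307618/161309 -290399/161309 320282/161309]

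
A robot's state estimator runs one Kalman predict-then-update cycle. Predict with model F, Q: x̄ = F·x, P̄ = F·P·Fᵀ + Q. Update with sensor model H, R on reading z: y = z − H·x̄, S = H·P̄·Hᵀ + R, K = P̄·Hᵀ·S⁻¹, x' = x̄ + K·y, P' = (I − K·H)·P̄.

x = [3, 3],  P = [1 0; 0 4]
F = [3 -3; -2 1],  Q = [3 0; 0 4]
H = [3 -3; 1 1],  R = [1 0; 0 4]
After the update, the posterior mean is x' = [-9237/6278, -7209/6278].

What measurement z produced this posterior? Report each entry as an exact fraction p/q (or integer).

x̄ = F·x = [0, -3]
P̄ = F·P·Fᵀ + Q = [48 -18; -18 12]
S = H·P̄·Hᵀ + R = [865 108; 108 28]
K = P̄·Hᵀ·S⁻¹ = [576/3139 2283/6278; -468/3139 2265/6278]
x' − x̄ = [-9237/6278, 11625/6278] = K·y
y = (KᵀK)⁻¹·Kᵀ·(x' − x̄) = [-10, 1]
z = y + H·x̄ = [-10, 1] + [9, -3] = [-1, -2]

z = [-1, -2]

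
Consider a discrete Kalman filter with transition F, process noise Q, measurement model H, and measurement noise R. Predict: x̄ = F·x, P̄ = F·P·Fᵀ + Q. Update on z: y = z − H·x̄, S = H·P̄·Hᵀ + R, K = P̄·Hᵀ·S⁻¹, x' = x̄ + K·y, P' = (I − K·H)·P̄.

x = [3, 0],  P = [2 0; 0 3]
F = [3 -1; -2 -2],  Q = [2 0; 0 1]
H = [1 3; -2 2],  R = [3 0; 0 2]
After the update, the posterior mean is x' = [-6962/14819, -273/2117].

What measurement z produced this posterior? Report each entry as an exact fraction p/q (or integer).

z = [-1, 1]

x̄ = F·x = [9, -6]
P̄ = F·P·Fᵀ + Q = [23 -6; -6 21]
S = H·P̄·Hᵀ + R = [179 104; 104 226]
K = P̄·Hᵀ·S⁻¹ = [3581/14819 -5451/14819; 519/2117 267/2117]
x' − x̄ = [-140333/14819, 12429/2117] = K·y
y = (KᵀK)⁻¹·Kᵀ·(x' − x̄) = [8, 31]
z = y + H·x̄ = [8, 31] + [-9, -30] = [-1, 1]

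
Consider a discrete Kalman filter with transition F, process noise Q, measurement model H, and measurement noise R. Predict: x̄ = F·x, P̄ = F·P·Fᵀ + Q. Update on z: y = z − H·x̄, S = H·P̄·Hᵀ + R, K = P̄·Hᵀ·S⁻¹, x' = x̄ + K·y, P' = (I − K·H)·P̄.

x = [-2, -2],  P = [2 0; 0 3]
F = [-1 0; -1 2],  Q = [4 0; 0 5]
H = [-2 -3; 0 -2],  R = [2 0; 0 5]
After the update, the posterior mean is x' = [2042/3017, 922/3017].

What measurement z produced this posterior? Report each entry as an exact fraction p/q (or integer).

x̄ = F·x = [2, -2]
P̄ = F·P·Fᵀ + Q = [6 2; 2 19]
S = H·P̄·Hᵀ + R = [221 122; 122 81]
K = P̄·Hᵀ·S⁻¹ = [-970/3017 1312/3017; -305/3017 -956/3017]
x' − x̄ = [-3992/3017, 6956/3017] = K·y
y = (KᵀK)⁻¹·Kᵀ·(x' − x̄) = [-4, -6]
z = y + H·x̄ = [-4, -6] + [2, 4] = [-2, -2]

z = [-2, -2]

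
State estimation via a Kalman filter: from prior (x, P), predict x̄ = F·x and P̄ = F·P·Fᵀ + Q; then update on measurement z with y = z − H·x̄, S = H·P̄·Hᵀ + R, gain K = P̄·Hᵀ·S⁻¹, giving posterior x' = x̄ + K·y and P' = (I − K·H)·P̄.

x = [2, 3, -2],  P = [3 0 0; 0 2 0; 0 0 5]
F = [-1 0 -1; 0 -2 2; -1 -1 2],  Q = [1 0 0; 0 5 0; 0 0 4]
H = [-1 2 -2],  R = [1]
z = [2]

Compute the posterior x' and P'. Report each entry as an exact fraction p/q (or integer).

x̄ = F·x = [0, -10, -9]
P̄ = F·P·Fᵀ + Q = [9 -10 -7; -10 33 24; -7 24 29]
y = z − H·x̄ = [4]
S = H·P̄·Hᵀ + R = [78]
K = P̄·Hᵀ·S⁻¹ = [-5/26; 14/39; -1/26]
x' = x̄ + K·y = [-10/13, -334/39, -119/13]
P' = (I − K·H)·P̄ = [159/26 -60/13 -197/26; -60/13 895/39 326/13; -197/26 326/13 751/26]

x' = [-10/13, -334/39, -119/13]
P' = [159/26 -60/13 -197/26; -60/13 895/39 326/13; -197/26 326/13 751/26]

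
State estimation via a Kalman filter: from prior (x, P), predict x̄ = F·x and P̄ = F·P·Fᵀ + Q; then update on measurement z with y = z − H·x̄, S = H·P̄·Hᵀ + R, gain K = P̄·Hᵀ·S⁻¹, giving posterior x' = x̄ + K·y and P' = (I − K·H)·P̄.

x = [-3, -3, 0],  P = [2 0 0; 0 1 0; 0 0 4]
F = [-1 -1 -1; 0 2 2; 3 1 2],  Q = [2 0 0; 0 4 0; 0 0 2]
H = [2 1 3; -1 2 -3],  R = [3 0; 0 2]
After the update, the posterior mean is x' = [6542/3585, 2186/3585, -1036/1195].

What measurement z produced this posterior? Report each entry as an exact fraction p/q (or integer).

z = [2, 2]

x̄ = F·x = [6, -6, -12]
P̄ = F·P·Fᵀ + Q = [9 -10 -15; -10 24 18; -15 18 37]
S = H·P̄·Hᵀ + R = [284 -144; -144 174]
K = P̄·Hᵀ·S⁻¹ = [-689/4780 -98/3585; 889/2390 1186/3585; 1431/4780 -116/1195]
x' − x̄ = [-14968/3585, 23696/3585, 13304/1195] = K·y
y = (KᵀK)⁻¹·Kᵀ·(x' − x̄) = [32, -16]
z = y + H·x̄ = [32, -16] + [-30, 18] = [2, 2]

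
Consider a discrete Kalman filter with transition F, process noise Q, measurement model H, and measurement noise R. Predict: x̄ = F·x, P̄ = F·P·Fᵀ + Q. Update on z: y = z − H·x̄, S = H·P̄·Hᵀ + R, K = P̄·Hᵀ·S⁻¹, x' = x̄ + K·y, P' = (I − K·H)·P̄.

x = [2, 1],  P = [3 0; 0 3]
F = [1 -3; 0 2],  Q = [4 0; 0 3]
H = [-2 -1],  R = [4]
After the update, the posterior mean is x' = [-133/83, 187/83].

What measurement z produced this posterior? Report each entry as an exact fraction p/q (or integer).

z = [1]

x̄ = F·x = [-1, 2]
P̄ = F·P·Fᵀ + Q = [34 -18; -18 15]
S = H·P̄·Hᵀ + R = [83]
K = P̄·Hᵀ·S⁻¹ = [-50/83; 21/83]
x' − x̄ = [-50/83, 21/83] = K·y
y = (KᵀK)⁻¹·Kᵀ·(x' − x̄) = [1]
z = y + H·x̄ = [1] + [0] = [1]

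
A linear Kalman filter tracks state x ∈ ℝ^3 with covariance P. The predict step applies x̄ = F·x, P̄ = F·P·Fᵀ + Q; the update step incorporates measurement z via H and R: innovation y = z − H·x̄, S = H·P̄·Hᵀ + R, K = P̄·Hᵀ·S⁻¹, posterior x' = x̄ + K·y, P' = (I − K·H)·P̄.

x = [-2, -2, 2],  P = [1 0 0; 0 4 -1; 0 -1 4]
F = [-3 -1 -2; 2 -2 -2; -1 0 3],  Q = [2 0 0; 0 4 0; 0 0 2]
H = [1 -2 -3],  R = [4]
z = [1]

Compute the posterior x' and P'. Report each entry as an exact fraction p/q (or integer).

x' = [687/110, -608/165, 281/66]
P' = [1887/110 584/55 -35/22; 584/55 5248/165 -584/33; -35/22 -584/33 769/66]

x̄ = F·x = [4, -4, 8]
P̄ = F·P·Fᵀ + Q = [27 12 -18; 12 32 -20; -18 -20 39]
y = z − H·x̄ = [13]
S = H·P̄·Hᵀ + R = [330]
K = P̄·Hᵀ·S⁻¹ = [19/110; 4/165; -19/66]
x' = x̄ + K·y = [687/110, -608/165, 281/66]
P' = (I − K·H)·P̄ = [1887/110 584/55 -35/22; 584/55 5248/165 -584/33; -35/22 -584/33 769/66]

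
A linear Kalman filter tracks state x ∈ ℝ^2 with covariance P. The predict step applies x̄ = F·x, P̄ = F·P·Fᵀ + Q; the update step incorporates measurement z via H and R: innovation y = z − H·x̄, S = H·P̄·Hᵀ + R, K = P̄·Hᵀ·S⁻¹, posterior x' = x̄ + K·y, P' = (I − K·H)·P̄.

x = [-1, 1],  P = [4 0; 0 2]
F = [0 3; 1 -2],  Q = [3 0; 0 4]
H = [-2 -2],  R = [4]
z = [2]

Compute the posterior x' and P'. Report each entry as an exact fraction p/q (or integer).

x' = [33/14, -23/7]
P' = [213/14 -102/7; -102/7 104/7]

x̄ = F·x = [3, -3]
P̄ = F·P·Fᵀ + Q = [21 -12; -12 16]
y = z − H·x̄ = [2]
S = H·P̄·Hᵀ + R = [56]
K = P̄·Hᵀ·S⁻¹ = [-9/28; -1/7]
x' = x̄ + K·y = [33/14, -23/7]
P' = (I − K·H)·P̄ = [213/14 -102/7; -102/7 104/7]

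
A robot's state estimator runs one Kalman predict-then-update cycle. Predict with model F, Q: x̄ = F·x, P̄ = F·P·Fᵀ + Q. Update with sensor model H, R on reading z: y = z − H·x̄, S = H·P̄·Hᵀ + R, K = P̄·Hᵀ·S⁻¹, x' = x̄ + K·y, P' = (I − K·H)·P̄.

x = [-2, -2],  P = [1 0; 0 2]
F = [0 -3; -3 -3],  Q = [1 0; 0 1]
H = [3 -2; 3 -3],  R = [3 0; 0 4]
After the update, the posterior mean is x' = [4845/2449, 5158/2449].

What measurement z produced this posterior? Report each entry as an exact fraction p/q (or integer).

z = [1, 1]

x̄ = F·x = [6, 12]
P̄ = F·P·Fᵀ + Q = [19 18; 18 28]
S = H·P̄·Hᵀ + R = [70 69; 69 103]
K = P̄·Hᵀ·S⁻¹ = [1956/2449 -1239/2449; 1864/2449 -1962/2449]
x' − x̄ = [-9849/2449, -24230/2449] = K·y
y = (KᵀK)⁻¹·Kᵀ·(x' − x̄) = [7, 19]
z = y + H·x̄ = [7, 19] + [-6, -18] = [1, 1]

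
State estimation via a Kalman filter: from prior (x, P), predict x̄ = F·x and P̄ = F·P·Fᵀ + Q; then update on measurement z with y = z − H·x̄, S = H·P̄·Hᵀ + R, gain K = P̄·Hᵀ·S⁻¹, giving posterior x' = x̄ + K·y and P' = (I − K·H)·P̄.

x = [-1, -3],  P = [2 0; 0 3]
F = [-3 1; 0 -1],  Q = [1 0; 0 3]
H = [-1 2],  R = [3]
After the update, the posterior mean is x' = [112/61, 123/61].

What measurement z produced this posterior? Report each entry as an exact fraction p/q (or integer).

x̄ = F·x = [0, 3]
P̄ = F·P·Fᵀ + Q = [22 -3; -3 6]
S = H·P̄·Hᵀ + R = [61]
K = P̄·Hᵀ·S⁻¹ = [-28/61; 15/61]
x' − x̄ = [112/61, -60/61] = K·y
y = (KᵀK)⁻¹·Kᵀ·(x' − x̄) = [-4]
z = y + H·x̄ = [-4] + [6] = [2]

z = [2]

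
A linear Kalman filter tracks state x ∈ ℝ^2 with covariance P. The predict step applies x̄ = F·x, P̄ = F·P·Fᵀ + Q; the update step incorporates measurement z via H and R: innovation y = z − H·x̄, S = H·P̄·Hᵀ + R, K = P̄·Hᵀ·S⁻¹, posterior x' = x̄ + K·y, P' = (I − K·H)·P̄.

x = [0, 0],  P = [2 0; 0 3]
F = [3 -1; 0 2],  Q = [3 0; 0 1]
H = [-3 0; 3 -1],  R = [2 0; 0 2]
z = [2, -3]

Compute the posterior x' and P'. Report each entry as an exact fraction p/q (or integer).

x' = [-402/575, 457/575]
P' = [108/575 272/575; 272/575 4994/1725]

x̄ = F·x = [0, 0]
P̄ = F·P·Fᵀ + Q = [24 -6; -6 13]
y = z − H·x̄ = [2, -3]
S = H·P̄·Hᵀ + R = [218 -234; -234 267]
K = P̄·Hᵀ·S⁻¹ = [-162/575 26/575; -408/575 -1273/1725]
x' = x̄ + K·y = [-402/575, 457/575]
P' = (I − K·H)·P̄ = [108/575 272/575; 272/575 4994/1725]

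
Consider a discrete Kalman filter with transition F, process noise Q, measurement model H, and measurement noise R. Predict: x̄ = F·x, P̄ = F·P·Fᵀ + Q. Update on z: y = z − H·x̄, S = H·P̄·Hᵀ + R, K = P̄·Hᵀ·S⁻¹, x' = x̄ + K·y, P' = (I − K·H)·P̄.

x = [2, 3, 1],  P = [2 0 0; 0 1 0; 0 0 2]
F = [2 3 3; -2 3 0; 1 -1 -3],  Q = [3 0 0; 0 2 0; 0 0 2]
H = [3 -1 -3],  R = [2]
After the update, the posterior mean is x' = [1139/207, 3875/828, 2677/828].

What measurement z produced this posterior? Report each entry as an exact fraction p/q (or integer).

z = [2]

x̄ = F·x = [16, 5, -4]
P̄ = F·P·Fᵀ + Q = [38 1 -17; 1 19 -7; -17 -7 23]
S = H·P̄·Hᵀ + R = [828]
K = P̄·Hᵀ·S⁻¹ = [41/207; 5/828; -113/828]
x' − x̄ = [-2173/207, -265/828, 5989/828] = K·y
y = (KᵀK)⁻¹·Kᵀ·(x' − x̄) = [-53]
z = y + H·x̄ = [-53] + [55] = [2]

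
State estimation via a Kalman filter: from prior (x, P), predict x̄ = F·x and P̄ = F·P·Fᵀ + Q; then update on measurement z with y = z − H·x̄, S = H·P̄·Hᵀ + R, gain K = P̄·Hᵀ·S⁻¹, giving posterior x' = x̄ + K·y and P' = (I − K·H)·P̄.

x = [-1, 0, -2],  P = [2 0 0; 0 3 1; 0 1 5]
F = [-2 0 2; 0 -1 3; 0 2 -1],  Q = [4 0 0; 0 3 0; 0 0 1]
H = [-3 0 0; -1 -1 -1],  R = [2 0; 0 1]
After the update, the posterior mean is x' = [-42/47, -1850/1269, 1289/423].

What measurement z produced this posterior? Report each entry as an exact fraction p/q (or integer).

x̄ = F·x = [-2, -6, 2]
P̄ = F·P·Fᵀ + Q = [32 28 -6; 28 45 -14; -6 -14 14]
S = H·P̄·Hᵀ + R = [290 162; 162 108]
K = P̄·Hᵀ·S⁻¹ = [-15/47 -1/47; 9/94 -1751/2538; 9/47 -98/423]
x' − x̄ = [52/47, 5764/1269, 443/423] = K·y
y = (KᵀK)⁻¹·Kᵀ·(x' − x̄) = [-3, -7]
z = y + H·x̄ = [-3, -7] + [6, 6] = [3, -1]

z = [3, -1]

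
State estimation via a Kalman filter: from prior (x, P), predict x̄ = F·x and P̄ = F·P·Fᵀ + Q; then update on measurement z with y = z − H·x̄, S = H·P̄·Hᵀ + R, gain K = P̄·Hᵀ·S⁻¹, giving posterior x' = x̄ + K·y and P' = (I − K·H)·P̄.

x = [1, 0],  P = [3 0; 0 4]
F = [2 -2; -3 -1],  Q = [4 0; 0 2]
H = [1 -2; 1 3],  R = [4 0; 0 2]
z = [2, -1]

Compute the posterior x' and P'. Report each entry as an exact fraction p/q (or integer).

x' = [39/46, -657/1058]
P' = [5/3 -7/23; -7/23 125/529]

x̄ = F·x = [2, -3]
P̄ = F·P·Fᵀ + Q = [32 -10; -10 33]
y = z − H·x̄ = [-6, 6]
S = H·P̄·Hᵀ + R = [208 -176; -176 271]
K = P̄·Hᵀ·S⁻¹ = [157/276 26/69; -411/2116 107/529]
x' = x̄ + K·y = [39/46, -657/1058]
P' = (I − K·H)·P̄ = [5/3 -7/23; -7/23 125/529]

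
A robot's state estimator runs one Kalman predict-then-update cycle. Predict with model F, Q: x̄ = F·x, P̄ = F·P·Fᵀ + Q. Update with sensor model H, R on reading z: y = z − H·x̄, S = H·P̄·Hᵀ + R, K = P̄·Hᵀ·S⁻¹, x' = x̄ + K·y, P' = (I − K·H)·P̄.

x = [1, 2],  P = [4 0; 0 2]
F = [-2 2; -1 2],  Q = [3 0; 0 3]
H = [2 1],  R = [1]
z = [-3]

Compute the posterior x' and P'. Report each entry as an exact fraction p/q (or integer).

x̄ = F·x = [2, 3]
P̄ = F·P·Fᵀ + Q = [27 16; 16 15]
y = z − H·x̄ = [-10]
S = H·P̄·Hᵀ + R = [188]
K = P̄·Hᵀ·S⁻¹ = [35/94; 1/4]
x' = x̄ + K·y = [-81/47, 1/2]
P' = (I − K·H)·P̄ = [44/47 -3/2; -3/2 13/4]

x' = [-81/47, 1/2]
P' = [44/47 -3/2; -3/2 13/4]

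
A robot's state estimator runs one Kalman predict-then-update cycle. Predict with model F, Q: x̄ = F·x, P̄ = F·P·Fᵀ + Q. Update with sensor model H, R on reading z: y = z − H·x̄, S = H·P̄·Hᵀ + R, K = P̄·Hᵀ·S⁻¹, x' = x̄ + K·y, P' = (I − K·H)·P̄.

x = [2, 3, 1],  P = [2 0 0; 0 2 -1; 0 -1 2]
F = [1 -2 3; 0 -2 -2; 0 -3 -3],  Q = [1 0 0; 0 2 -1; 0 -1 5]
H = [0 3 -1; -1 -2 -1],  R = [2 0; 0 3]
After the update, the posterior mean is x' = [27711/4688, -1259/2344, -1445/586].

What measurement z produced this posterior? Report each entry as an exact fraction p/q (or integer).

x̄ = F·x = [-1, -8, -12]
P̄ = F·P·Fᵀ + Q = [41 -2 -3; -2 10 11; -3 11 23]
S = H·P̄·Hᵀ + R = [49 -45; -45 137]
K = P̄·Hᵀ·S⁻¹ = [-1941/4688 -1801/4688; 649/2344 -283/2344; -65/586 -201/586]
x' − x̄ = [32399/4688, 17493/2344, 5587/586] = K·y
y = (KᵀK)⁻¹·Kᵀ·(x' − x̄) = [13, -32]
z = y + H·x̄ = [13, -32] + [-12, 29] = [1, -3]

z = [1, -3]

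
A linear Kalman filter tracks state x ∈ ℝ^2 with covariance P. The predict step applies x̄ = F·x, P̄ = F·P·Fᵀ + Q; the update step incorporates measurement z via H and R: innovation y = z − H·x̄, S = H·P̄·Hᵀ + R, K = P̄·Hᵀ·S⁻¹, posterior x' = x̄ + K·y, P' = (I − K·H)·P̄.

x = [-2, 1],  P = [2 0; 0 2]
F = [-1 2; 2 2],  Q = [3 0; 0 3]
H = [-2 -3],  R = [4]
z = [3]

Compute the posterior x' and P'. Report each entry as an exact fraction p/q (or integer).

x̄ = F·x = [4, -2]
P̄ = F·P·Fᵀ + Q = [13 4; 4 19]
y = z − H·x̄ = [5]
S = H·P̄·Hᵀ + R = [275]
K = P̄·Hᵀ·S⁻¹ = [-38/275; -13/55]
x' = x̄ + K·y = [182/55, -35/11]
P' = (I − K·H)·P̄ = [2131/275 -274/55; -274/55 40/11]

x' = [182/55, -35/11]
P' = [2131/275 -274/55; -274/55 40/11]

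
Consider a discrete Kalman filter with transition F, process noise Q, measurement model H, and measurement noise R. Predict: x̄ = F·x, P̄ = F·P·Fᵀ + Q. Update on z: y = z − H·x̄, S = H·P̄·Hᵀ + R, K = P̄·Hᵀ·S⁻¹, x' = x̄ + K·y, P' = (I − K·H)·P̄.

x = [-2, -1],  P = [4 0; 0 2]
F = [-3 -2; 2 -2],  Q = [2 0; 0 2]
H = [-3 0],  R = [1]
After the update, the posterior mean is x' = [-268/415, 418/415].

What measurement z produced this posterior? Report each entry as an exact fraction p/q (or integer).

z = [2]

x̄ = F·x = [8, -2]
P̄ = F·P·Fᵀ + Q = [46 -16; -16 26]
S = H·P̄·Hᵀ + R = [415]
K = P̄·Hᵀ·S⁻¹ = [-138/415; 48/415]
x' − x̄ = [-3588/415, 1248/415] = K·y
y = (KᵀK)⁻¹·Kᵀ·(x' − x̄) = [26]
z = y + H·x̄ = [26] + [-24] = [2]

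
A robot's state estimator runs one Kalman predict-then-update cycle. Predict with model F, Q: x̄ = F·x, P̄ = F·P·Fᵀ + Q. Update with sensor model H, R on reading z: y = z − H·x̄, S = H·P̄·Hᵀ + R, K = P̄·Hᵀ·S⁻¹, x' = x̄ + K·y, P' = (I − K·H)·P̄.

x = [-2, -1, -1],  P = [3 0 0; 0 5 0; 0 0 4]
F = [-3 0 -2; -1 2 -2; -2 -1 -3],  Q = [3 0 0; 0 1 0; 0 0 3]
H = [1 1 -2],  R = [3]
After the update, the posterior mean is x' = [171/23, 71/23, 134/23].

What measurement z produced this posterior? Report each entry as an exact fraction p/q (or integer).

z = [-1]

x̄ = F·x = [8, 2, 8]
P̄ = F·P·Fᵀ + Q = [46 25 42; 25 40 20; 42 20 56]
S = H·P̄·Hᵀ + R = [115]
K = P̄·Hᵀ·S⁻¹ = [-13/115; 5/23; -10/23]
x' − x̄ = [-13/23, 25/23, -50/23] = K·y
y = (KᵀK)⁻¹·Kᵀ·(x' − x̄) = [5]
z = y + H·x̄ = [5] + [-6] = [-1]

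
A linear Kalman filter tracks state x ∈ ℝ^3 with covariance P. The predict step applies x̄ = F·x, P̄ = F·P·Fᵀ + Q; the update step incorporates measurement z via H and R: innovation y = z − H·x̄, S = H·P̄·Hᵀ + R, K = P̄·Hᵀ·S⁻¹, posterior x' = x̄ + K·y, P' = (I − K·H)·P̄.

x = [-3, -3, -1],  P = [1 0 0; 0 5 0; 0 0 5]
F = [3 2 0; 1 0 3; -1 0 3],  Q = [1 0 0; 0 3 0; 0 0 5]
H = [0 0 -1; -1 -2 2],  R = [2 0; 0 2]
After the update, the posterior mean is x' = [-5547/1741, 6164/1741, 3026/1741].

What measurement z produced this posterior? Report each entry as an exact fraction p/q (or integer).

z = [-2, -1]

x̄ = F·x = [-15, -6, 0]
P̄ = F·P·Fᵀ + Q = [30 3 -3; 3 49 44; -3 44 51]
S = H·P̄·Hᵀ + R = [53 -17; -17 104]
K = P̄·Hᵀ·S⁻¹ = [-134/1741 -725/1741; -1599/1741 -479/1741; -5015/5223 34/5223]
x' − x̄ = [20568/1741, 16610/1741, 3026/1741] = K·y
y = (KᵀK)⁻¹·Kᵀ·(x' − x̄) = [-2, -28]
z = y + H·x̄ = [-2, -28] + [0, 27] = [-2, -1]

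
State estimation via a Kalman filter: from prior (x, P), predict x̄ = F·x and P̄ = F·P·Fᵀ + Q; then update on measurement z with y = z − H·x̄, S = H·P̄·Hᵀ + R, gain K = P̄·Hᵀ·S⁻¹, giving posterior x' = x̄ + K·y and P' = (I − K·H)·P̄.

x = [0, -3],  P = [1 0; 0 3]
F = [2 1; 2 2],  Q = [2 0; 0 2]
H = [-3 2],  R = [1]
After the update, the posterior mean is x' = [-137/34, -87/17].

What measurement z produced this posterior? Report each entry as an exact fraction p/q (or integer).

z = [2]

x̄ = F·x = [-3, -6]
P̄ = F·P·Fᵀ + Q = [9 10; 10 18]
S = H·P̄·Hᵀ + R = [34]
K = P̄·Hᵀ·S⁻¹ = [-7/34; 3/17]
x' − x̄ = [-35/34, 15/17] = K·y
y = (KᵀK)⁻¹·Kᵀ·(x' − x̄) = [5]
z = y + H·x̄ = [5] + [-3] = [2]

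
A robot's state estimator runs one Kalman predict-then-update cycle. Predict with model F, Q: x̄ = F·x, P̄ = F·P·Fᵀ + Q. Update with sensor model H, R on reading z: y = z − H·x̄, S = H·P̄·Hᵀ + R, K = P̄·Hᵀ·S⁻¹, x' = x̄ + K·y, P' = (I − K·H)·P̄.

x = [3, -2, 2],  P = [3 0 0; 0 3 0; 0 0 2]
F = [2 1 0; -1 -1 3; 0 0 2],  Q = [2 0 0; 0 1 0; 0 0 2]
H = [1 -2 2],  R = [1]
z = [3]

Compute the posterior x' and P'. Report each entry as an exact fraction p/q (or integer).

x̄ = F·x = [4, 5, 4]
P̄ = F·P·Fᵀ + Q = [17 -9 0; -9 25 12; 0 12 10]
y = z − H·x̄ = [1]
S = H·P̄·Hᵀ + R = [98]
K = P̄·Hᵀ·S⁻¹ = [5/14; -5/14; -2/49]
x' = x̄ + K·y = [61/14, 65/14, 194/49]
P' = (I − K·H)·P̄ = [9/2 7/2 10/7; 7/2 25/2 74/7; 10/7 74/7 482/49]

x' = [61/14, 65/14, 194/49]
P' = [9/2 7/2 10/7; 7/2 25/2 74/7; 10/7 74/7 482/49]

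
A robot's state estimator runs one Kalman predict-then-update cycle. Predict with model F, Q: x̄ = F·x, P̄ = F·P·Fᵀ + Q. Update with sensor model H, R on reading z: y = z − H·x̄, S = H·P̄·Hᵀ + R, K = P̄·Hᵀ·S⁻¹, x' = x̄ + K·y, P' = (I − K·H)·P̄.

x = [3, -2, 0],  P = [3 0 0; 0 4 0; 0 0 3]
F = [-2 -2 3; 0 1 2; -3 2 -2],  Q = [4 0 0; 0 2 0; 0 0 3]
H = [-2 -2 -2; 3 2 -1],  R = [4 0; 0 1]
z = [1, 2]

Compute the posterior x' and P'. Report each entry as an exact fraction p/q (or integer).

x' = [43631/150286, 4479/75143, -78786/75143]
P' = [475069/75143 -624380/75143 160696/75143; -624380/75143 837070/75143 -203064/75143; 160696/75143 -203064/75143 95606/75143]

x̄ = F·x = [-2, -2, -13]
P̄ = F·P·Fᵀ + Q = [59 10 -16; 10 18 -4; -16 -4 58]
y = z − H·x̄ = [-33, -1]
S = H·P̄·Hᵀ + R = [464 -338; -338 894]
K = P̄·Hᵀ·S⁻¹ = [-11385/150286 15751/75143; -4813/75143 4064/75143; -26619/75143 -19646/75143]
x' = x̄ + K·y = [43631/150286, 4479/75143, -78786/75143]
P' = (I − K·H)·P̄ = [475069/75143 -624380/75143 160696/75143; -624380/75143 837070/75143 -203064/75143; 160696/75143 -203064/75143 95606/75143]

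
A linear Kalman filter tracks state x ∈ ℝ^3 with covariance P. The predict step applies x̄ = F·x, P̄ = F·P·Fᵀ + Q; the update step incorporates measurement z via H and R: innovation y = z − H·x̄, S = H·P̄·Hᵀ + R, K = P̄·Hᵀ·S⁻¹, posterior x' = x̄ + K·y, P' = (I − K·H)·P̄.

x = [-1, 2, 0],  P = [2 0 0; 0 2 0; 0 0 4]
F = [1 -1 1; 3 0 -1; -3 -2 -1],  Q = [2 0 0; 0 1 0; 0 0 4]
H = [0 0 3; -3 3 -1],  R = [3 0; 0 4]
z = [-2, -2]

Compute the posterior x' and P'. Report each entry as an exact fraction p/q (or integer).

x' = [-71379/25649, -93824/25649, -17041/25649]
P' = [148058/25649 143152/25649 -3126/25649; 143152/25649 150348/25649 -392/25649; -3126/25649 -392/25649 8434/25649]

x̄ = F·x = [-3, -3, -1]
P̄ = F·P·Fᵀ + Q = [10 2 -6; 2 23 -14; -6 -14 34]
y = z − H·x̄ = [1, -3]
S = H·P̄·Hᵀ + R = [309 -174; -174 347]
K = P̄·Hᵀ·S⁻¹ = [-3126/25649 -2898/25649; -392/25649 5495/25649; 8434/25649 -58/25649]
x' = x̄ + K·y = [-71379/25649, -93824/25649, -17041/25649]
P' = (I − K·H)·P̄ = [148058/25649 143152/25649 -3126/25649; 143152/25649 150348/25649 -392/25649; -3126/25649 -392/25649 8434/25649]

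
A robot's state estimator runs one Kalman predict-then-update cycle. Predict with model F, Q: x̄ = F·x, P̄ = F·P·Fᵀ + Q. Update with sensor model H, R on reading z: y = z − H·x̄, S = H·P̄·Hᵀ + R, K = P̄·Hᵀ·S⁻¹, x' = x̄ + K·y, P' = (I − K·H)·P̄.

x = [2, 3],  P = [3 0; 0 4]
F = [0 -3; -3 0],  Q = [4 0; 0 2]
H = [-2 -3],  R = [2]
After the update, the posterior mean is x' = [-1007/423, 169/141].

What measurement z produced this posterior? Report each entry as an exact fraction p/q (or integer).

x̄ = F·x = [-9, -6]
P̄ = F·P·Fᵀ + Q = [40 0; 0 29]
S = H·P̄·Hᵀ + R = [423]
K = P̄·Hᵀ·S⁻¹ = [-80/423; -29/141]
x' − x̄ = [2800/423, 1015/141] = K·y
y = (KᵀK)⁻¹·Kᵀ·(x' − x̄) = [-35]
z = y + H·x̄ = [-35] + [36] = [1]

z = [1]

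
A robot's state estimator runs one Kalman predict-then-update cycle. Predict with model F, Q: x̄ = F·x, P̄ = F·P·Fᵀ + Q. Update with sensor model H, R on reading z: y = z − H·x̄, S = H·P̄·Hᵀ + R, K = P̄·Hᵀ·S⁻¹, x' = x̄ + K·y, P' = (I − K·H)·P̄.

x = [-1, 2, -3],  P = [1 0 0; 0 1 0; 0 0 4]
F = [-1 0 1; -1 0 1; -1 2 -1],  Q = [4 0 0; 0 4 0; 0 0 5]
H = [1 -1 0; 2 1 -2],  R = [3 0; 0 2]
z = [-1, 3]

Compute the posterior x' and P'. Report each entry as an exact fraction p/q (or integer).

x' = [3589/1733, 4545/1733, 3541/1733]
P' = [4730/1733 3170/1733 6012/1733; 3170/1733 5378/1733 5568/1733; 6012/1733 5568/1733 9203/1733]

x̄ = F·x = [-2, -2, 8]
P̄ = F·P·Fᵀ + Q = [9 5 -3; 5 9 -3; -3 -3 14]
y = z − H·x̄ = [-1, 25]
S = H·P̄·Hᵀ + R = [11 4; 4 159]
K = P̄·Hᵀ·S⁻¹ = [520/1733 303/1733; -736/1733 291/1733; 148/1733 -407/1733]
x' = x̄ + K·y = [3589/1733, 4545/1733, 3541/1733]
P' = (I − K·H)·P̄ = [4730/1733 3170/1733 6012/1733; 3170/1733 5378/1733 5568/1733; 6012/1733 5568/1733 9203/1733]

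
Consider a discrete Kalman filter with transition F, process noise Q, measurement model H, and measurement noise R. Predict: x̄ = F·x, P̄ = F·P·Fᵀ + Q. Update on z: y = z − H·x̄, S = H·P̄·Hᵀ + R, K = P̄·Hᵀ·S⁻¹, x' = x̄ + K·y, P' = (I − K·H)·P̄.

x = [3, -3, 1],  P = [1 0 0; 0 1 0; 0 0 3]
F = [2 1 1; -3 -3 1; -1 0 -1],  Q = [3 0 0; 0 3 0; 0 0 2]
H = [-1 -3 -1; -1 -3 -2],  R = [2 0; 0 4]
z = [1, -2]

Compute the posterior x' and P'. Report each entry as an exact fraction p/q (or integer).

x̄ = F·x = [4, 1, -4]
P̄ = F·P·Fᵀ + Q = [11 -6 -5; -6 24 0; -5 0 6]
y = z − H·x̄ = [4, -3]
S = H·P̄·Hᵀ + R = [189 188; 188 199]
K = P̄·Hᵀ·S⁻¹ = [-808/2267 957/2267; -726/2267 -66/2267; 1117/2267 -1135/2267]
x' = x̄ + K·y = [2965/2267, -439/2267, -1195/2267]
P' = (I − K·H)·P̄ = [18364/2267 -3768/2267 -5444/2267; -3768/2267 2136/2267 -1188/2267; -5444/2267 -1188/2267 6774/2267]

x' = [2965/2267, -439/2267, -1195/2267]
P' = [18364/2267 -3768/2267 -5444/2267; -3768/2267 2136/2267 -1188/2267; -5444/2267 -1188/2267 6774/2267]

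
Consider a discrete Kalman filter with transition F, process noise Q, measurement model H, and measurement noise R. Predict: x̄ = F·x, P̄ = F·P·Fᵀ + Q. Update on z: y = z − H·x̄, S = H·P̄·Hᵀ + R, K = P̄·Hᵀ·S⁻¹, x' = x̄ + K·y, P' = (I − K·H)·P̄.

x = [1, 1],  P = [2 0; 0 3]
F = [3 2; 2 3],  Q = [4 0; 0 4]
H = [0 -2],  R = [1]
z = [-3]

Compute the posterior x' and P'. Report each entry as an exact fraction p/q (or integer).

x̄ = F·x = [5, 5]
P̄ = F·P·Fᵀ + Q = [34 30; 30 39]
y = z − H·x̄ = [7]
S = H·P̄·Hᵀ + R = [157]
K = P̄·Hᵀ·S⁻¹ = [-60/157; -78/157]
x' = x̄ + K·y = [365/157, 239/157]
P' = (I − K·H)·P̄ = [1738/157 30/157; 30/157 39/157]

x' = [365/157, 239/157]
P' = [1738/157 30/157; 30/157 39/157]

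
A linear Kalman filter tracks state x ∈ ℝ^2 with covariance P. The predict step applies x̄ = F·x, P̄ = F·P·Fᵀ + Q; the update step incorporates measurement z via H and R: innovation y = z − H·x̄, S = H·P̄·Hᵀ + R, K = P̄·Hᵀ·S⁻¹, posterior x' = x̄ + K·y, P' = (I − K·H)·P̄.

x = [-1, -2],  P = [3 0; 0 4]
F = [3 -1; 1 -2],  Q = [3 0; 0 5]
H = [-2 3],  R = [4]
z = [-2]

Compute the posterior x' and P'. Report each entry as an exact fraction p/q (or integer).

x̄ = F·x = [-1, 3]
P̄ = F·P·Fᵀ + Q = [34 17; 17 24]
y = z − H·x̄ = [-13]
S = H·P̄·Hᵀ + R = [152]
K = P̄·Hᵀ·S⁻¹ = [-17/152; 1/4]
x' = x̄ + K·y = [69/152, -1/4]
P' = (I − K·H)·P̄ = [4879/152 85/4; 85/4 29/2]

x' = [69/152, -1/4]
P' = [4879/152 85/4; 85/4 29/2]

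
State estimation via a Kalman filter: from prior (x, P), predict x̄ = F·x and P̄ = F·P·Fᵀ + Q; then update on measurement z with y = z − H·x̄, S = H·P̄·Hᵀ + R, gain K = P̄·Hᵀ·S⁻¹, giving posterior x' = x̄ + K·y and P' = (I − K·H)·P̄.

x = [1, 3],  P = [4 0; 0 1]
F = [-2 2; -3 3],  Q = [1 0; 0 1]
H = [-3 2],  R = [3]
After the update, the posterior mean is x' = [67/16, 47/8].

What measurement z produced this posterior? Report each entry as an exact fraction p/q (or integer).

z = [-1]

x̄ = F·x = [4, 6]
P̄ = F·P·Fᵀ + Q = [21 30; 30 46]
S = H·P̄·Hᵀ + R = [16]
K = P̄·Hᵀ·S⁻¹ = [-3/16; 1/8]
x' − x̄ = [3/16, -1/8] = K·y
y = (KᵀK)⁻¹·Kᵀ·(x' − x̄) = [-1]
z = y + H·x̄ = [-1] + [0] = [-1]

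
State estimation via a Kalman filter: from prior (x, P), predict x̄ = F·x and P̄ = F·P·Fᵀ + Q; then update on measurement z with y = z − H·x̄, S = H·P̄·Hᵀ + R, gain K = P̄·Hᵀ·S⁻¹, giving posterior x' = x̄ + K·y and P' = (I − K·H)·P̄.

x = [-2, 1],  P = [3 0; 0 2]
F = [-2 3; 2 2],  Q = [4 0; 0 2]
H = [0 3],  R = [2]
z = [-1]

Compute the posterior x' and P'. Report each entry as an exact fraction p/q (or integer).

x̄ = F·x = [7, -2]
P̄ = F·P·Fᵀ + Q = [34 0; 0 22]
y = z − H·x̄ = [5]
S = H·P̄·Hᵀ + R = [200]
K = P̄·Hᵀ·S⁻¹ = [0; 33/100]
x' = x̄ + K·y = [7, -7/20]
P' = (I − K·H)·P̄ = [34 0; 0 11/50]

x' = [7, -7/20]
P' = [34 0; 0 11/50]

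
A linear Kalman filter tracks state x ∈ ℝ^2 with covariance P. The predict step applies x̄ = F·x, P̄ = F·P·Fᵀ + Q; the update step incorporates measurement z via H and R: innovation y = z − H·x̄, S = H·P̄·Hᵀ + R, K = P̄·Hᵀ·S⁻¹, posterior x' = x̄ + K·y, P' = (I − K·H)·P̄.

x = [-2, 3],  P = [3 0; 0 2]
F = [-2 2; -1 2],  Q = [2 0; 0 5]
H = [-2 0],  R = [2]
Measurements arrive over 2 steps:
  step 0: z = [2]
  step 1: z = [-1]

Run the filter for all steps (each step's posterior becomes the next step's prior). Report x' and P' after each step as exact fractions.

step 0: x̄ = F·x = [10, 8]
step 0: P̄ = F·P·Fᵀ + Q = [22 14; 14 16]
step 0: y = z − H·x̄ = [22]
step 0: S = H·P̄·Hᵀ + R = [90]
step 0: K = P̄·Hᵀ·S⁻¹ = [-22/45; -14/45]
step 0: x' = x̄ + K·y = [-34/45, 52/45]
step 0: P' = (I − K·H)·P̄ = [22/45 14/45; 14/45 328/45]
step 1: x̄ = F·x = [172/45, 46/15]
step 1: P̄ = F·P·Fᵀ + Q = [1378/45 424/15; 424/15 167/5]
step 1: y = z − H·x̄ = [299/45]
step 1: S = H·P̄·Hᵀ + R = [5602/45]
step 1: K = P̄·Hᵀ·S⁻¹ = [-1378/2801; -1272/2801]
step 1: x' = x̄ + K·y = [1550/2801, 138/2801]
step 1: P' = (I − K·H)·P̄ = [1378/2801 1272/2801; 1272/2801 21643/2801]

step 0: x' = [-34/45, 52/45], P' = [22/45 14/45; 14/45 328/45]
step 1: x' = [1550/2801, 138/2801], P' = [1378/2801 1272/2801; 1272/2801 21643/2801]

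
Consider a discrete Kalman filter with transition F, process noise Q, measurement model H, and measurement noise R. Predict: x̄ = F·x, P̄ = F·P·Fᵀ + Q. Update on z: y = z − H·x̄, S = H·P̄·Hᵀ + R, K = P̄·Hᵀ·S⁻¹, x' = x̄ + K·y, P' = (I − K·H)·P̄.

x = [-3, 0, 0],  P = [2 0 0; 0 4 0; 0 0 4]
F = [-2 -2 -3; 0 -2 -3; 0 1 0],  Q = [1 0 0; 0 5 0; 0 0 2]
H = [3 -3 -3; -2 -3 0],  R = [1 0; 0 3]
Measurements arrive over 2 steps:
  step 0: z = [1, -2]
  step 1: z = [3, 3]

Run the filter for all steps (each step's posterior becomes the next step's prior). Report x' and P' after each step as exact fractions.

step 0: x̄ = F·x = [6, 0, 0]
step 0: P̄ = F·P·Fᵀ + Q = [61 52 -8; 52 57 -8; -8 -8 6]
step 0: y = z − H·x̄ = [-17, 10]
step 0: S = H·P̄·Hᵀ + R = [181 -129; -129 1384]
step 0: K = P̄·Hᵀ·S⁻¹ = [34722/233863 -43739/233863; -23019/233863 -48614/233863; -19752/233863 4918/233863]
step 0: x' = x̄ + K·y = [375514/233863, -94817/233863, 384964/233863]
step 0: P' = (I − K·H)·P̄ = [335379/233863 -179847/233863 503652/233863; -179847/233863 168512/233863 -340686/233863; 503652/233863 -340686/233863 850922/233863]
step 1: x̄ = F·x = [-1716286/233863, -137894/33409, -94817/233863]
step 1: P̄ = F·P·Fᵀ + Q = [10424541/233863 935234/33409 1044728/233863; 935234/33409 773347/33409 97862/33409; 1044728/233863 97862/33409 636238/233863]
step 1: y = z − H·x̄ = [2670222/233863, -5626757/233863]
step 1: S = H·P̄·Hᵀ + R = [24187759/233863 -21032625/233863; -21032625/233863 169680270/233863]
step 1: K = P̄·Hᵀ·S⁻¹ = [168364050/1043863049 -1141082251/5219315245; -110840525/1043863049 -2912962984/15657945735; -64979102/1043863049 -503272894/15657945735]
step 1: x' = x̄ + K·y = [-1237468901/5219315245, -13524818584/15657945735, -5368419019/15657945735]
step 1: P' = (I − K·H)·P̄ = [4501006173/5219315245 -1859588531/5219315245 6079987954/5219315245; -1859588531/5219315245 6632140046/15657945735 -11656703014/15657945735; 6079987954/5219315245 -11656703014/15657945735 30221562386/15657945735]

step 0: x' = [375514/233863, -94817/233863, 384964/233863], P' = [335379/233863 -179847/233863 503652/233863; -179847/233863 168512/233863 -340686/233863; 503652/233863 -340686/233863 850922/233863]
step 1: x' = [-1237468901/5219315245, -13524818584/15657945735, -5368419019/15657945735], P' = [4501006173/5219315245 -1859588531/5219315245 6079987954/5219315245; -1859588531/5219315245 6632140046/15657945735 -11656703014/15657945735; 6079987954/5219315245 -11656703014/15657945735 30221562386/15657945735]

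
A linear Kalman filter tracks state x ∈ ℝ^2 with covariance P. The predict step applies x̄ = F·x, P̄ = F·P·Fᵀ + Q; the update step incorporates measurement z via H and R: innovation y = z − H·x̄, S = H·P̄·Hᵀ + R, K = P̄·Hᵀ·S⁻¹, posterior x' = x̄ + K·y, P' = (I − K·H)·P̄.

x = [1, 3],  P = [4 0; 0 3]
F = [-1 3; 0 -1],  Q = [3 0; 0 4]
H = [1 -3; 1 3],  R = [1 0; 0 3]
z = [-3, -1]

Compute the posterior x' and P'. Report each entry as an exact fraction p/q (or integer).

x' = [-10972/6151, 2187/6151]
P' = [5754/6151 915/6151; 915/6151 649/6151]

x̄ = F·x = [8, -3]
P̄ = F·P·Fᵀ + Q = [34 -9; -9 7]
y = z − H·x̄ = [-20, 0]
S = H·P̄·Hᵀ + R = [152 -29; -29 46]
K = P̄·Hᵀ·S⁻¹ = [3009/6151 2833/6151; -1032/6151 954/6151]
x' = x̄ + K·y = [-10972/6151, 2187/6151]
P' = (I − K·H)·P̄ = [5754/6151 915/6151; 915/6151 649/6151]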